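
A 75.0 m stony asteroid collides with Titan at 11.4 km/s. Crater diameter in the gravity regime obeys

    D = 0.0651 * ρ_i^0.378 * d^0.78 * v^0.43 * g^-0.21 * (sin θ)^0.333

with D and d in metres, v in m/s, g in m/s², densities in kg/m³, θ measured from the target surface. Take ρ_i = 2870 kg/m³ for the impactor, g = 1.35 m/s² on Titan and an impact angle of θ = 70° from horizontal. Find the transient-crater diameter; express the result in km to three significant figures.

D ≈ 1.96 km

In SI units: v = 11400 m/s.
ρ_i^0.378 = 2870^0.378 = 20.28
d^0.78 = 75^0.78 = 29.01
v^0.43 = 11400^0.43 = 55.52
g^-0.21 = 1.35^-0.21 = 0.9389
(sin 70°)^0.333 = 0.9397^0.333 = 0.9795
D = 0.0651 × 20.28 × 29.01 × 55.52 × 0.9389 × 0.9795 = 1956 m
   = 1.956 km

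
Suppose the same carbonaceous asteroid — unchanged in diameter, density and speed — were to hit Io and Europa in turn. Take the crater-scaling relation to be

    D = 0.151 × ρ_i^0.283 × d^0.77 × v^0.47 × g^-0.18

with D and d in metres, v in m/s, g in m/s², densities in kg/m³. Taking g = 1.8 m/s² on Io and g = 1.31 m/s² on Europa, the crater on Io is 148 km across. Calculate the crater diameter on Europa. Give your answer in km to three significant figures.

All impactor-dependent factors cancel in the ratio, leaving D_Europa/D_Io = (g_Europa/g_Io)^-0.18.
(1.31/1.8)^-0.18 = 0.7278^-0.18 = 1.059
D_Europa = 1.059 × 148 km = 157 km

D ≈ 157 km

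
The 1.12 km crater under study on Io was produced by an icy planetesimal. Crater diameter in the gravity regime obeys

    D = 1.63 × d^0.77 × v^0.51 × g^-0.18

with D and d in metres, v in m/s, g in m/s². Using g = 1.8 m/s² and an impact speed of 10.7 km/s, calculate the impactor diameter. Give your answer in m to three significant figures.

Rearranging for d: d = [D / (1.63 · 10700^0.51 · 1.8^-0.18)]^(1/0.77).
D = 1120 m.
10700^0.51 = 113.5
1.8^-0.18 = 0.8996
Denominator = 1.63 × 113.5 × 0.8996 = 166.4
D / 166.4 = 1120 / 166.4 = 6.731
d = 6.731^(1/0.77) = 6.731^1.2987 = 11.90 m

d ≈ 11.9 m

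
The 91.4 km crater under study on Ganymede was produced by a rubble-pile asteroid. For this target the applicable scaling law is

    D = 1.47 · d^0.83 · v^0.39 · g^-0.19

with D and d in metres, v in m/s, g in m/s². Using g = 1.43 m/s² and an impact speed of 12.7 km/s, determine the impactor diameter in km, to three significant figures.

d ≈ 7.63 km

Rearranging for d: d = [D / (1.47 · 12700^0.39 · 1.43^-0.19)]^(1/0.83).
D = 91400 m.
12700^0.39 = 39.86
1.43^-0.19 = 0.9343
Denominator = 1.47 × 39.86 × 0.9343 = 54.74
D / 54.74 = 91400 / 54.74 = 1670
d = 1670^(1/0.83) = 1670^1.2048 = 7634 m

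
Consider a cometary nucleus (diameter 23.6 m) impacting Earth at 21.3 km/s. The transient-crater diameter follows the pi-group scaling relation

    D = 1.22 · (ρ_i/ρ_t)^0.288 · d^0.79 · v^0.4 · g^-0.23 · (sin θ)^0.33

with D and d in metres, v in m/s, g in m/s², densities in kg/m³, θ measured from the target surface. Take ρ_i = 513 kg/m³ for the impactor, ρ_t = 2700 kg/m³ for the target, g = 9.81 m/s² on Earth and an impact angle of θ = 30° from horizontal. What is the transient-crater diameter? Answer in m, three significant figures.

In SI units: v = 21300 m/s.
(ρ_i/ρ_t)^0.288 = (513/2700)^0.288 = 0.6198
d^0.79 = 23.6^0.79 = 12.15
v^0.4 = 21300^0.4 = 53.87
g^-0.23 = 9.81^-0.23 = 0.5914
(sin 30°)^0.33 = 0.5000^0.33 = 0.7955
D = 1.22 × 0.6198 × 12.15 × 53.87 × 0.5914 × 0.7955 = 232.8 m

D ≈ 233 m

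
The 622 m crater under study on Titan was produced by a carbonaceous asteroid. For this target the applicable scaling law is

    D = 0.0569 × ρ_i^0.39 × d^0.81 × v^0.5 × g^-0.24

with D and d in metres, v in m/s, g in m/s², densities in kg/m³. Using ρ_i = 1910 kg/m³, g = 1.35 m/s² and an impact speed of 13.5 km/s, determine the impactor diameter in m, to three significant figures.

d ≈ 7.86 m

Rearranging for d: d = [D / (0.0569 · 1910^0.39 · 13500^0.5 · 1.35^-0.24)]^(1/0.81).
1910^0.39 = 19.04
13500^0.5 = 116.2
1.35^-0.24 = 0.9305
Denominator = 0.0569 × 19.04 × 116.2 × 0.9305 = 117.1
D / 117.1 = 622 / 117.1 = 5.312
d = 5.312^(1/0.81) = 5.312^1.2346 = 7.860 m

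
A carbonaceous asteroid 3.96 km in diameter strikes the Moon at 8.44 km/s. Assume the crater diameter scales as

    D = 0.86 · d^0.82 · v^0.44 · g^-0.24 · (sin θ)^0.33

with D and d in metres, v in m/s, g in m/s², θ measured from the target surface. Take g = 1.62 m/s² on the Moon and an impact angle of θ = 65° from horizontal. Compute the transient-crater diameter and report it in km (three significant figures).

In SI units: d = 3960 m, v = 8440 m/s.
d^0.82 = 3960^0.82 = 891.5
v^0.44 = 8440^0.44 = 53.41
g^-0.24 = 1.62^-0.24 = 0.8907
(sin 65°)^0.33 = 0.9063^0.33 = 0.9681
D = 0.86 × 891.5 × 53.41 × 0.8907 × 0.9681 = 35310 m
   = 35.31 km

D ≈ 35.3 km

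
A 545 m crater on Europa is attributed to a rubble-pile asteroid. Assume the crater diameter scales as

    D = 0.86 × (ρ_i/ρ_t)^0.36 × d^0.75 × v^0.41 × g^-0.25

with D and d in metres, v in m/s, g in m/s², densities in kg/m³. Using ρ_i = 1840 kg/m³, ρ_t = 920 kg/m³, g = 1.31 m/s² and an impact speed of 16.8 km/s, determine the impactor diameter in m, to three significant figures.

d ≈ 20.9 m

Rearranging for d: d = [D / (0.86 · (1840/920)^0.36 · 16800^0.41 · 1.31^-0.25)]^(1/0.75).
(1840/920)^0.36 = 1.283
16800^0.41 = 54.00
1.31^-0.25 = 0.9347
Denominator = 0.86 × 1.283 × 54.00 × 0.9347 = 55.69
D / 55.69 = 545 / 55.69 = 9.786
d = 9.786^(1/0.75) = 9.786^1.3333 = 20.93 m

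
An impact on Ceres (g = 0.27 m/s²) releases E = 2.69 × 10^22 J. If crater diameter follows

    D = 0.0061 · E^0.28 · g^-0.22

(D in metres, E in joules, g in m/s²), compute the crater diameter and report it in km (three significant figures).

D ≈ 15.5 km

E^0.28 = (2.69 × 10^22)^0.28 = 1.907 × 10^6
g^-0.22 = 0.27^-0.22 = 1.334
D = 0.0061 × 1.907 × 10^6 × 1.334 = 15518 m
   = 15.52 km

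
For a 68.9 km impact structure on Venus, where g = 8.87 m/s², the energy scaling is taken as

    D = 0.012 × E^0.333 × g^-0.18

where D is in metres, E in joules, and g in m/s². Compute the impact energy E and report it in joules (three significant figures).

E ≈ 6.45 × 10^20 J

Rearranging: E = [D / (0.012 · g^-0.18)]^(1/0.333).
D = 68900 m.
g^-0.18 = 8.87^-0.18 = 0.6751
D / (0.012 × 0.6751) = 68900 / (8.101 × 10^-3) = 8.505 × 10^6
E = (8.505 × 10^6)^3.003 = 6.454 × 10^20 J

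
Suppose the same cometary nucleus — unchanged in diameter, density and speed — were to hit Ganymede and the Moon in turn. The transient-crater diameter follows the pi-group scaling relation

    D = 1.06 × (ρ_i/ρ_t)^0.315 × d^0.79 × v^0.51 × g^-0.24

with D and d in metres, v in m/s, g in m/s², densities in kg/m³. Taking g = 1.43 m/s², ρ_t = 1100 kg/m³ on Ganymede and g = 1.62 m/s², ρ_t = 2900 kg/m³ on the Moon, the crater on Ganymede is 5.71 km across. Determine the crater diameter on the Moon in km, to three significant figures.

D ≈ 4.08 km

The impactor-only factors (d, v, ρ_i) cancel in the ratio, leaving D_Moon/D_Ganymede = (g_Moon/g_Ganymede)^-0.24 · (ρ_t,Ganymede/ρ_t,Moon)^0.315.
(1.62/1.43)^-0.24 = 1.133^-0.24 = 0.9705
(1100/2900)^0.315 = 0.3793^0.315 = 0.7369
Ratio = 0.9705 × 0.7369 = 0.7152
D_Moon = 0.7152 × 5.71 km = 4.08 km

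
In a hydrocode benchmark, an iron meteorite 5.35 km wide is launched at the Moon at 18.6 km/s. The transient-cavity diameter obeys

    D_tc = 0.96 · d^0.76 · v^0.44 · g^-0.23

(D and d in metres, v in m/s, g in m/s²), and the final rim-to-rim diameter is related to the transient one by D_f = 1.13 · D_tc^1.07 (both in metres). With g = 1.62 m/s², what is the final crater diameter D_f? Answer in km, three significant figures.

D_f ≈ 106 km

In SI: d = 5350 m, v = 18600 m/s.
d^0.76 = 5350^0.76 = 681.6
v^0.44 = 18600^0.44 = 75.61
g^-0.23 = 1.62^-0.23 = 0.8950
D_tc = 0.96 × 681.6 × 75.61 × 0.8950 = 44280 m
D_f = 1.13 × (44280)^1.07 = 1.058 × 10^5 m
     = 105.8 km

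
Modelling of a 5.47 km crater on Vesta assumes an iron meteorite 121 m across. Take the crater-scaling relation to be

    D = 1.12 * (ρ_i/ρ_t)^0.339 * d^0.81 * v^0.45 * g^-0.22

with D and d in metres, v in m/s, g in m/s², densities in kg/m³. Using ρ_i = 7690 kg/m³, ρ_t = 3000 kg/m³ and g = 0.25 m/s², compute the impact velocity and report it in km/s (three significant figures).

Rearranging for v: v = [D / (1.12 · (7690/3000)^0.339 · 121^0.81 · 0.25^-0.22)]^(1/0.45).
D = 5470 m.
(7690/3000)^0.339 = 1.376
121^0.81 = 48.65
0.25^-0.22 = 1.357
Denominator = 1.12 × 1.376 × 48.65 × 1.357 = 101.7
D / 101.7 = 5470 / 101.7 = 53.79
v = 53.79^(1/0.45) = 53.79^2.2222 = 7014 m/s

v ≈ 7.01 km/s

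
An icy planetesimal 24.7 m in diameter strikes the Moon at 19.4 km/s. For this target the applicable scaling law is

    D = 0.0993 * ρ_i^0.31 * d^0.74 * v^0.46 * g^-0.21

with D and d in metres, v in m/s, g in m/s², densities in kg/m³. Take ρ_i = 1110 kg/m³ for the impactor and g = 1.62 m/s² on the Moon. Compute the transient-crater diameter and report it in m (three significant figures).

D ≈ 794 m

In SI units: v = 19400 m/s.
ρ_i^0.31 = 1110^0.31 = 8.791
d^0.74 = 24.7^0.74 = 10.73
v^0.46 = 19400^0.46 = 93.84
g^-0.21 = 1.62^-0.21 = 0.9037
D = 0.0993 × 8.791 × 10.73 × 93.84 × 0.9037 = 794.3 m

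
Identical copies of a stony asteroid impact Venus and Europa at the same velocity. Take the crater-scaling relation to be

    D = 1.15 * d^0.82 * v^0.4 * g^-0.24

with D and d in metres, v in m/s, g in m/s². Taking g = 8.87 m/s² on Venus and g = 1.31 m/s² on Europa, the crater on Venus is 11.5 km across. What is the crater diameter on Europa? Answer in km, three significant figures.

D ≈ 18.2 km

All impactor-dependent factors cancel in the ratio, leaving D_Europa/D_Venus = (g_Europa/g_Venus)^-0.24.
(1.31/8.87)^-0.24 = 0.1477^-0.24 = 1.583
D_Europa = 1.583 × 11.5 km = 18.2 km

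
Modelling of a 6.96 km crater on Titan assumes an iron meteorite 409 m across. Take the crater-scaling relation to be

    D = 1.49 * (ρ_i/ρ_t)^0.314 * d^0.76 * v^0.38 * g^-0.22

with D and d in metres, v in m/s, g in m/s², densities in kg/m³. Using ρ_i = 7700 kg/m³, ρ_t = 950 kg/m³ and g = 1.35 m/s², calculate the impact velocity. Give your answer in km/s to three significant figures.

v ≈ 5.72 km/s

Rearranging for v: v = [D / (1.49 · (7700/950)^0.314 · 409^0.76 · 1.35^-0.22)]^(1/0.38).
D = 6960 m.
(7700/950)^0.314 = 1.929
409^0.76 = 96.59
1.35^-0.22 = 0.9361
Denominator = 1.49 × 1.929 × 96.59 × 0.9361 = 259.9
D / 259.9 = 6960 / 259.9 = 26.78
v = 26.78^(1/0.38) = 26.78^2.6316 = 5720 m/s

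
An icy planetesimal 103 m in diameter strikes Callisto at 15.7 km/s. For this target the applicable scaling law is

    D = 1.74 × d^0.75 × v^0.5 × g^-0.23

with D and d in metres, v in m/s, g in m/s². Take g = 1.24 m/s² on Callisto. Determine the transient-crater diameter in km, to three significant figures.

In SI units: v = 15700 m/s.
d^0.75 = 103^0.75 = 32.33
v^0.5 = 15700^0.5 = 125.3
g^-0.23 = 1.24^-0.23 = 0.9517
D = 1.74 × 32.33 × 125.3 × 0.9517 = 6708 m
   = 6.708 km

D ≈ 6.71 km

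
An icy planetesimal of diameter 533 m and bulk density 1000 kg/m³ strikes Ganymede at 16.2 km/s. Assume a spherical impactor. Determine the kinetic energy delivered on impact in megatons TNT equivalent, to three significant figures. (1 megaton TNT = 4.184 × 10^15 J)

E ≈ 2490 Mt TNT

v = 16200 m/s.
Mass m = (π/6) ρ d³ = (π/6) × 1000 × (533)³ = 7.928 × 10^10 kg
E = ½ m v² = 0.5 × 7.928 × 10^10 × (16200)² = 1.040 × 10^19 J
   = 1.040 × 10^19 / 4.184×10^15 = 2486 Mt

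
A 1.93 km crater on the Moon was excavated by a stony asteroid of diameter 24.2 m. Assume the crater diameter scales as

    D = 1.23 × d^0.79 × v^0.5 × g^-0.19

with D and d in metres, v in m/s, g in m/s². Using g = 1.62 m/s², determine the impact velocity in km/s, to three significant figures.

Rearranging for v: v = [D / (1.23 · 24.2^0.79 · 1.62^-0.19)]^(1/0.5).
D = 1930 m.
24.2^0.79 = 12.39
1.62^-0.19 = 0.9124
Denominator = 1.23 × 12.39 × 0.9124 = 13.90
D / 13.90 = 1930 / 13.90 = 138.8
v = 138.8^(1/0.5) = 138.8^2 = 19265 m/s

v ≈ 19.3 km/s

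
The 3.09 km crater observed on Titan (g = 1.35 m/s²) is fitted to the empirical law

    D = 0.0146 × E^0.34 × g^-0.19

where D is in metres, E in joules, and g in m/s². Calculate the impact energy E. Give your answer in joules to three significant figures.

Rearranging: E = [D / (0.0146 · g^-0.19)]^(1/0.34).
D = 3090 m.
g^-0.19 = 1.35^-0.19 = 0.9446
D / (0.0146 × 0.9446) = 3090 / (0.01379) = 2.241 × 10^5
E = (2.241 × 10^5)^2.9412 = 5.454 × 10^15 J

E ≈ 5.45 × 10^15 J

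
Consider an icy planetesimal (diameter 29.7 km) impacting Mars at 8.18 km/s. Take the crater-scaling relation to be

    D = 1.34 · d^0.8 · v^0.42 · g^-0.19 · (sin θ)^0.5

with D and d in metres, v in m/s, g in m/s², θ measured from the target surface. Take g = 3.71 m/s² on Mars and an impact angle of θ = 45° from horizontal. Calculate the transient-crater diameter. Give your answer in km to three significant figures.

D ≈ 146 km

In SI units: d = 29700 m, v = 8180 m/s.
d^0.8 = 29700^0.8 = 3786
v^0.42 = 8180^0.42 = 43.99
g^-0.19 = 3.71^-0.19 = 0.7795
(sin 45°)^0.5 = 0.7071^0.5 = 0.8409
D = 1.34 × 3786 × 43.99 × 0.7795 × 0.8409 = 1.463 × 10^5 m
   = 146.3 km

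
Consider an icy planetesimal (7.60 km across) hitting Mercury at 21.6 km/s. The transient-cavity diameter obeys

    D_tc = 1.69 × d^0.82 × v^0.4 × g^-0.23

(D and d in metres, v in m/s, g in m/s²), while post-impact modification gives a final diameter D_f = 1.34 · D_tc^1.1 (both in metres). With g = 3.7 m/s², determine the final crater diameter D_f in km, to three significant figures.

In SI: d = 7600 m, v = 21600 m/s.
d^0.82 = 7600^0.82 = 1521
v^0.4 = 21600^0.4 = 54.17
g^-0.23 = 3.7^-0.23 = 0.7401
D_tc = 1.69 × 1521 × 54.17 × 0.7401 = 1.031 × 10^5 m
D_f = 1.34 × (1.031 × 10^5)^1.1 = 4.382 × 10^5 m
     = 438.2 km

D_f ≈ 438 km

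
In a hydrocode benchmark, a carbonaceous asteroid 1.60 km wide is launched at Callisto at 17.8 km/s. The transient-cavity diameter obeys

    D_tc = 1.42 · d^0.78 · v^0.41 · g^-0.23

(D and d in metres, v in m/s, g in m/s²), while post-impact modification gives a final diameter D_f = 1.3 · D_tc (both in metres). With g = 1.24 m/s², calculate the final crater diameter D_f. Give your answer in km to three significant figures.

In SI: d = 1600 m, v = 17800 m/s.
d^0.78 = 1600^0.78 = 315.7
v^0.41 = 17800^0.41 = 55.29
g^-0.23 = 1.24^-0.23 = 0.9517
D_tc = 1.42 × 315.7 × 55.29 × 0.9517 = 23590 m
D_f = 1.3 × 23590 = 30667 m
     = 30.67 km

D_f ≈ 30.7 km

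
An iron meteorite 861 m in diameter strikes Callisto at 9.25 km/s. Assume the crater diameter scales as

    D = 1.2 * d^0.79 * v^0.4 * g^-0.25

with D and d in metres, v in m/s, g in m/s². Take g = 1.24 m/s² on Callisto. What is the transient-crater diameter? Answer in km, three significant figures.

In SI units: v = 9250 m/s.
d^0.79 = 861^0.79 = 208.3
v^0.4 = 9250^0.4 = 38.59
g^-0.25 = 1.24^-0.25 = 0.9476
D = 1.2 × 208.3 × 38.59 × 0.9476 = 9141 m
   = 9.141 km

D ≈ 9.14 km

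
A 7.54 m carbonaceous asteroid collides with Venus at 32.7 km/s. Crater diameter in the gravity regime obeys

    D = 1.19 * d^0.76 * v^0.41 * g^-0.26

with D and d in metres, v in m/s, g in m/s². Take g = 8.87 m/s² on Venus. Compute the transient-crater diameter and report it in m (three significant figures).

In SI units: v = 32700 m/s.
d^0.76 = 7.54^0.76 = 4.643
v^0.41 = 32700^0.41 = 70.95
g^-0.26 = 8.87^-0.26 = 0.5669
D = 1.19 × 4.643 × 70.95 × 0.5669 = 222.2 m

D ≈ 222 m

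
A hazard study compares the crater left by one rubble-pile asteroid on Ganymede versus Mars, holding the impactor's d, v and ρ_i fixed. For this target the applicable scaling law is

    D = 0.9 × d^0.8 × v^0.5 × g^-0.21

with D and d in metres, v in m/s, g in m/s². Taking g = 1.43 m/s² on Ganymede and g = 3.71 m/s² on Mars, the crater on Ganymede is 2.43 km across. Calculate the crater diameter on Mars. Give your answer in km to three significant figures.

All impactor-dependent factors cancel in the ratio, leaving D_Mars/D_Ganymede = (g_Mars/g_Ganymede)^-0.21.
(3.71/1.43)^-0.21 = 2.594^-0.21 = 0.8186
D_Mars = 0.8186 × 2.43 km = 1.99 km

D ≈ 1.99 km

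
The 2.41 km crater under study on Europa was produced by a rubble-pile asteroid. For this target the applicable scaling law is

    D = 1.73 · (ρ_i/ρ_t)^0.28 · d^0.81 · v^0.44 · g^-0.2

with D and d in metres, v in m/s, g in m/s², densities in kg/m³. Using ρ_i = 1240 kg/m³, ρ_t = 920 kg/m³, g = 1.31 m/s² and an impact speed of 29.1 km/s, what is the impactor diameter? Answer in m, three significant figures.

d ≈ 27.6 m

Rearranging for d: d = [D / (1.73 · (1240/920)^0.28 · 29100^0.44 · 1.31^-0.2)]^(1/0.81).
D = 2410 m.
(1240/920)^0.28 = 1.087
29100^0.44 = 92.07
1.31^-0.2 = 0.9474
Denominator = 1.73 × 1.087 × 92.07 × 0.9474 = 164.0
D / 164.0 = 2410 / 164.0 = 14.70
d = 14.70^(1/0.81) = 14.70^1.2346 = 27.62 m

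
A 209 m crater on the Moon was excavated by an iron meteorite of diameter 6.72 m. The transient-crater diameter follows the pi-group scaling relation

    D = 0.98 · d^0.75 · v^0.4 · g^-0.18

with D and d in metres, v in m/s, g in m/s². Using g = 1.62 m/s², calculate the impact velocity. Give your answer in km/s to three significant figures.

Rearranging for v: v = [D / (0.98 · 6.72^0.75 · 1.62^-0.18)]^(1/0.4).
6.72^0.75 = 4.174
1.62^-0.18 = 0.9168
Denominator = 0.98 × 4.174 × 0.9168 = 3.750
D / 3.750 = 209 / 3.750 = 55.73
v = 55.73^(1/0.4) = 55.73^2.5 = 23186 m/s

v ≈ 23.2 km/s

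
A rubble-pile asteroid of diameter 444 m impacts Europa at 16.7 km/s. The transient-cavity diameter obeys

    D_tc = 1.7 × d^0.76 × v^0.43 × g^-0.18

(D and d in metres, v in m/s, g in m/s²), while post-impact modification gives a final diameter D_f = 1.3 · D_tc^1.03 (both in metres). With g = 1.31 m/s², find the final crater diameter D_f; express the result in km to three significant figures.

D_f ≈ 18.7 km

v = 16700 m/s.
d^0.76 = 444^0.76 = 102.8
v^0.43 = 16700^0.43 = 65.43
g^-0.18 = 1.31^-0.18 = 0.9526
D_tc = 1.7 × 102.8 × 65.43 × 0.9526 = 10890 m
D_f = 1.3 × (10890)^1.03 = 18710 m
     = 18.71 km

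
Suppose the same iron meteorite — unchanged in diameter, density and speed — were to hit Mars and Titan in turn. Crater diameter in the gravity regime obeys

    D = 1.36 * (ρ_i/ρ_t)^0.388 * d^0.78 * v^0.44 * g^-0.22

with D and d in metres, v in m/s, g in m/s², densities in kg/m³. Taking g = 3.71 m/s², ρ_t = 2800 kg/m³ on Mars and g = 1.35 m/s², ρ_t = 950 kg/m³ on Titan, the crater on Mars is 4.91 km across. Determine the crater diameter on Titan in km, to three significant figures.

The impactor-only factors (d, v, ρ_i) cancel in the ratio, leaving D_Titan/D_Mars = (g_Titan/g_Mars)^-0.22 · (ρ_t,Mars/ρ_t,Titan)^0.388.
(1.35/3.71)^-0.22 = 0.3639^-0.22 = 1.249
(2800/950)^0.388 = 2.947^0.388 = 1.521
Ratio = 1.249 × 1.521 = 1.900
D_Titan = 1.900 × 4.91 km = 9.33 km

D ≈ 9.33 km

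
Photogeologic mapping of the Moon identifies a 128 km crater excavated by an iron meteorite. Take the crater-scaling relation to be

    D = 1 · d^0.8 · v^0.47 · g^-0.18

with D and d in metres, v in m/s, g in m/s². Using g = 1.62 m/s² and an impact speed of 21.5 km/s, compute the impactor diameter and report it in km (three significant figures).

d ≈ 7.69 km

Rearranging for d: d = [D / (1 · 21500^0.47 · 1.62^-0.18)]^(1/0.8).
D = 128000 m.
21500^0.47 = 108.7
1.62^-0.18 = 0.9168
Denominator = 1 × 108.7 × 0.9168 = 99.66
D / 99.66 = 128000 / 99.66 = 1284
d = 1284^(1/0.8) = 1284^1.25 = 7686 m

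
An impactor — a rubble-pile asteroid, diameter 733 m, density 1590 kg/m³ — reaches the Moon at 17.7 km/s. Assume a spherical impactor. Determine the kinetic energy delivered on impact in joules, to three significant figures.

v = 17700 m/s.
Mass m = (π/6) ρ d³ = (π/6) × 1590 × (733)³ = 3.279 × 10^11 kg
E = ½ m v² = 0.5 × 3.279 × 10^11 × (17700)² = 5.136 × 10^19 J

E ≈ 5.14 × 10^19 J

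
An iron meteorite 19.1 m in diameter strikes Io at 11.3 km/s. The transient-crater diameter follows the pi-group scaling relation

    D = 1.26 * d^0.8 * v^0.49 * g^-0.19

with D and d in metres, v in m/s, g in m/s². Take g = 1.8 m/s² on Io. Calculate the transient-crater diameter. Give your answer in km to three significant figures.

In SI units: v = 11300 m/s.
d^0.8 = 19.1^0.8 = 10.59
v^0.49 = 11300^0.49 = 96.83
g^-0.19 = 1.8^-0.19 = 0.8943
D = 1.26 × 10.59 × 96.83 × 0.8943 = 1155 m
   = 1.155 km

D ≈ 1.16 km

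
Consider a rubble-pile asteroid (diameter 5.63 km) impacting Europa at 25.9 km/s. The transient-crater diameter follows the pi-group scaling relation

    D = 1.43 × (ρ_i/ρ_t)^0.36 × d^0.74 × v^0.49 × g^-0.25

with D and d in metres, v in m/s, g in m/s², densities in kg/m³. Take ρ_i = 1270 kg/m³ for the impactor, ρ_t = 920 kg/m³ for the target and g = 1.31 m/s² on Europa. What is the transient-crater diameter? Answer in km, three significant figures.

In SI units: d = 5630 m, v = 25900 m/s.
(ρ_i/ρ_t)^0.36 = (1270/920)^0.36 = 1.123
d^0.74 = 5630^0.74 = 596.2
v^0.49 = 25900^0.49 = 145.4
g^-0.25 = 1.31^-0.25 = 0.9347
D = 1.43 × 1.123 × 596.2 × 145.4 × 0.9347 = 1.301 × 10^5 m
   = 130.1 km

D ≈ 130 km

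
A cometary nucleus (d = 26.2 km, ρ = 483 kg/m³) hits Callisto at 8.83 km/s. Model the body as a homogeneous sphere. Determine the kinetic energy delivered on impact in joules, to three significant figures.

d = 26200 m; v = 8830 m/s.
Mass m = (π/6) ρ d³ = (π/6) × 483 × (26200)³ = 4.548 × 10^15 kg
E = ½ m v² = 0.5 × 4.548 × 10^15 × (8830)² = 1.773 × 10^23 J

E ≈ 1.77 × 10^23 J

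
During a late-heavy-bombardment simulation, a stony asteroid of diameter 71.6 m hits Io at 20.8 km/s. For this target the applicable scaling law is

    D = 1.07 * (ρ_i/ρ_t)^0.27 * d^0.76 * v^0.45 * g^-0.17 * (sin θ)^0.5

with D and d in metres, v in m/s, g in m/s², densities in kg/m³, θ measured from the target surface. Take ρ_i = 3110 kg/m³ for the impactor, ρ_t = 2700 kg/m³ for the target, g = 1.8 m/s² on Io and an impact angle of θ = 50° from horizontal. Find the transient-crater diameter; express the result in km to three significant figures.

D ≈ 1.98 km

In SI units: v = 20800 m/s.
(ρ_i/ρ_t)^0.27 = (3110/2700)^0.27 = 1.039
d^0.76 = 71.6^0.76 = 25.69
v^0.45 = 20800^0.45 = 87.73
g^-0.17 = 1.8^-0.17 = 0.9049
(sin 50°)^0.5 = 0.7660^0.5 = 0.8752
D = 1.07 × 1.039 × 25.69 × 87.73 × 0.9049 × 0.8752 = 1984 m
   = 1.984 km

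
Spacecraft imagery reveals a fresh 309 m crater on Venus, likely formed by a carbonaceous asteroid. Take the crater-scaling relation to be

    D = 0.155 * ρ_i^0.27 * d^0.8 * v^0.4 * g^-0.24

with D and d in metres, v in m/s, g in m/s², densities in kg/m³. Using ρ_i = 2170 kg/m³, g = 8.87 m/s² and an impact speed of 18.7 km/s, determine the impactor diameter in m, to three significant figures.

d ≈ 14.0 m

Rearranging for d: d = [D / (0.155 · 2170^0.27 · 18700^0.4 · 8.87^-0.24)]^(1/0.8).
2170^0.27 = 7.959
18700^0.4 = 51.14
8.87^-0.24 = 0.5922
Denominator = 0.155 × 7.959 × 51.14 × 0.5922 = 37.36
D / 37.36 = 309 / 37.36 = 8.271
d = 8.271^(1/0.8) = 8.271^1.25 = 14.03 m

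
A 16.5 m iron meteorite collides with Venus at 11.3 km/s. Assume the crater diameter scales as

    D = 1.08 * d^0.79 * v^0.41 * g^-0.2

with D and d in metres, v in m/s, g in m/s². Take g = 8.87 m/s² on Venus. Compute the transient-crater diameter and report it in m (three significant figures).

D ≈ 293 m

In SI units: v = 11300 m/s.
d^0.79 = 16.5^0.79 = 9.158
v^0.41 = 11300^0.41 = 45.89
g^-0.2 = 8.87^-0.2 = 0.6463
D = 1.08 × 9.158 × 45.89 × 0.6463 = 293.3 m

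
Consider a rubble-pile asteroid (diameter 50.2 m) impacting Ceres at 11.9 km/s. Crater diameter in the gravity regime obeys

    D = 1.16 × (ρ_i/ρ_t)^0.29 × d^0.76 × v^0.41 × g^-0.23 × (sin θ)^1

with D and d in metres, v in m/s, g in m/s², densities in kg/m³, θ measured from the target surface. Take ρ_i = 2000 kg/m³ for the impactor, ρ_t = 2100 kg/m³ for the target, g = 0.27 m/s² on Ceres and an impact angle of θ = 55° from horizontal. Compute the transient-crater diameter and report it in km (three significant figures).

D ≈ 1.16 km

In SI units: v = 11900 m/s.
(ρ_i/ρ_t)^0.29 = (2000/2100)^0.29 = 0.9860
d^0.76 = 50.2^0.76 = 19.61
v^0.41 = 11900^0.41 = 46.88
g^-0.23 = 0.27^-0.23 = 1.351
(sin 55°)^1 = 0.8192^1 = 0.8192
D = 1.16 × 0.9860 × 19.61 × 46.88 × 1.351 × 0.8192 = 1164 m
   = 1.164 km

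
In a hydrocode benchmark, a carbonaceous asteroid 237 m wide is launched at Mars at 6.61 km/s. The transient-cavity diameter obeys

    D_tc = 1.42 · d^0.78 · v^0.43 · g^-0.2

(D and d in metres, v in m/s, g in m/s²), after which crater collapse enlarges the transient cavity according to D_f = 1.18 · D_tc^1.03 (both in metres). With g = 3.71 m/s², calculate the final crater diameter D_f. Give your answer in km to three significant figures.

v = 6610 m/s.
d^0.78 = 237^0.78 = 71.17
v^0.43 = 6610^0.43 = 43.92
g^-0.2 = 3.71^-0.2 = 0.7694
D_tc = 1.42 × 71.17 × 43.92 × 0.7694 = 3415 m
D_f = 1.18 × (3415)^1.03 = 5144 m
     = 5.144 km

D_f ≈ 5.14 km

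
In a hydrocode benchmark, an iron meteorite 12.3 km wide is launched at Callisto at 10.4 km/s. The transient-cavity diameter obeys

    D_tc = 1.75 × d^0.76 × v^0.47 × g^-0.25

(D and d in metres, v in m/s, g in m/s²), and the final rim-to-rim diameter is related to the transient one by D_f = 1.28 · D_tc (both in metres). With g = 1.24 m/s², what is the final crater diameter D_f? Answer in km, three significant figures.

D_f ≈ 210 km

In SI: d = 12300 m, v = 10400 m/s.
d^0.76 = 12300^0.76 = 1283
v^0.47 = 10400^0.47 = 77.27
g^-0.25 = 1.24^-0.25 = 0.9476
D_tc = 1.75 × 1283 × 77.27 × 0.9476 = 1.644 × 10^5 m
D_f = 1.28 × 1.644 × 10^5 = 2.104 × 10^5 m
     = 210.4 km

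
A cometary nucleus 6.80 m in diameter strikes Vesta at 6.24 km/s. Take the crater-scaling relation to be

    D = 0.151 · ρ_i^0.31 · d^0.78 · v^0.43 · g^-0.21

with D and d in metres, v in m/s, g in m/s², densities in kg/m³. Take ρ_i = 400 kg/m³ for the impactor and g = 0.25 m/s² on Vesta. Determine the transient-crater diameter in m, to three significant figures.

In SI units: v = 6240 m/s.
ρ_i^0.31 = 400^0.31 = 6.407
d^0.78 = 6.8^0.78 = 4.460
v^0.43 = 6240^0.43 = 42.85
g^-0.21 = 0.25^-0.21 = 1.338
D = 0.151 × 6.407 × 4.460 × 42.85 × 1.338 = 247.4 m

D ≈ 247 m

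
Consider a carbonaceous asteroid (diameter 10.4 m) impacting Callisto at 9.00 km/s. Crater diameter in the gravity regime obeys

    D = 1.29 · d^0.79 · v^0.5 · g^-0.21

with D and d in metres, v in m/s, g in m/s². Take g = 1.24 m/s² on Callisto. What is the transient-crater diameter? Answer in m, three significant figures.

In SI units: v = 9000 m/s.
d^0.79 = 10.4^0.79 = 6.360
v^0.5 = 9000^0.5 = 94.87
g^-0.21 = 1.24^-0.21 = 0.9558
D = 1.29 × 6.360 × 94.87 × 0.9558 = 743.9 m

D ≈ 744 m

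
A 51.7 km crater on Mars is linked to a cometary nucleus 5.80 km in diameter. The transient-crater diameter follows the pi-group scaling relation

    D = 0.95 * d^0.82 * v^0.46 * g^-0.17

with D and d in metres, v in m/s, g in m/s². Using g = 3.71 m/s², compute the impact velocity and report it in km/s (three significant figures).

Rearranging for v: v = [D / (0.95 · 5800^0.82 · 3.71^-0.17)]^(1/0.46).
D = 51700 m.
5800^0.82 = 1219
3.71^-0.17 = 0.8002
Denominator = 0.95 × 1219 × 0.8002 = 926.7
D / 926.7 = 51700 / 926.7 = 55.79
v = 55.79^(1/0.46) = 55.79^2.1739 = 6264 m/s

v ≈ 6.26 km/s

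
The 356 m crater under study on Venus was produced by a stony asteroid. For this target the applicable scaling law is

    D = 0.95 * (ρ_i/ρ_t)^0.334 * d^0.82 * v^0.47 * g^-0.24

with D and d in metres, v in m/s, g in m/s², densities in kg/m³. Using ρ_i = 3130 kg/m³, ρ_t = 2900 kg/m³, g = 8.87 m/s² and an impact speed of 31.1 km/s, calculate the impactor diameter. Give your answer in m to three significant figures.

Rearranging for d: d = [D / (0.95 · (3130/2900)^0.334 · 31100^0.47 · 8.87^-0.24)]^(1/0.82).
(3130/2900)^0.334 = 1.026
31100^0.47 = 129.3
8.87^-0.24 = 0.5922
Denominator = 0.95 × 1.026 × 129.3 × 0.5922 = 74.63
D / 74.63 = 356 / 74.63 = 4.770
d = 4.770^(1/0.82) = 4.770^1.2195 = 6.721 m

d ≈ 6.72 m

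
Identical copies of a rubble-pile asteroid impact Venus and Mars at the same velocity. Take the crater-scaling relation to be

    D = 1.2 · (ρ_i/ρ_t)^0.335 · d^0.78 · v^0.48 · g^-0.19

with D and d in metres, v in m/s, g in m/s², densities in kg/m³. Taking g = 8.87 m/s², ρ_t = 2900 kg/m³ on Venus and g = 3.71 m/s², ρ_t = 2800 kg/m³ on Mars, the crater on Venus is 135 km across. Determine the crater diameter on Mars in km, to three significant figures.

D ≈ 161 km

The impactor-only factors (d, v, ρ_i) cancel in the ratio, leaving D_Mars/D_Venus = (g_Mars/g_Venus)^-0.19 · (ρ_t,Venus/ρ_t,Mars)^0.335.
(3.71/8.87)^-0.19 = 0.4183^-0.19 = 1.180
(2900/2800)^0.335 = 1.036^0.335 = 1.012
Ratio = 1.180 × 1.012 = 1.194
D_Mars = 1.194 × 135 km = 161 km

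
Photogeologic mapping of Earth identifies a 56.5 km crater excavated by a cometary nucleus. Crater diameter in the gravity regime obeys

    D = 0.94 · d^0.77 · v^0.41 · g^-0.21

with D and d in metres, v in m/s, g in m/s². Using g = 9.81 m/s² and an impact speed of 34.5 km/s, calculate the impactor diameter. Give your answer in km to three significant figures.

Rearranging for d: d = [D / (0.94 · 34500^0.41 · 9.81^-0.21)]^(1/0.77).
D = 56500 m.
34500^0.41 = 72.53
9.81^-0.21 = 0.6191
Denominator = 0.94 × 72.53 × 0.6191 = 42.21
D / 42.21 = 56500 / 42.21 = 1339
d = 1339^(1/0.77) = 1339^1.2987 = 11501 m

d ≈ 11.5 km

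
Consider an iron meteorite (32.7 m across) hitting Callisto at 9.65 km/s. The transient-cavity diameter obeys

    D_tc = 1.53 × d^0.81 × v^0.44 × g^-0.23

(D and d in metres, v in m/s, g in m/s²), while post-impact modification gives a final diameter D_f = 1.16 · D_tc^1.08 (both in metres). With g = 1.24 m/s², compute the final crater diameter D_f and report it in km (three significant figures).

D_f ≈ 2.88 km

v = 9650 m/s.
d^0.81 = 32.7^0.81 = 16.86
v^0.44 = 9650^0.44 = 56.65
g^-0.23 = 1.24^-0.23 = 0.9517
D_tc = 1.53 × 16.86 × 56.65 × 0.9517 = 1391 m
D_f = 1.16 × (1391)^1.08 = 2879 m
     = 2.879 km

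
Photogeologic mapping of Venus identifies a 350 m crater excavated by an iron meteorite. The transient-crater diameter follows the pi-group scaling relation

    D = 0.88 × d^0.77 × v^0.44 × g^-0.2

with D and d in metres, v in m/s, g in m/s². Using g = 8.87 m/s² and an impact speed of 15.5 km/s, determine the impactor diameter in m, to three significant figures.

d ≈ 16.9 m

Rearranging for d: d = [D / (0.88 · 15500^0.44 · 8.87^-0.2)]^(1/0.77).
15500^0.44 = 69.78
8.87^-0.2 = 0.6463
Denominator = 0.88 × 69.78 × 0.6463 = 39.69
D / 39.69 = 350 / 39.69 = 8.818
d = 8.818^(1/0.77) = 8.818^1.2987 = 16.89 m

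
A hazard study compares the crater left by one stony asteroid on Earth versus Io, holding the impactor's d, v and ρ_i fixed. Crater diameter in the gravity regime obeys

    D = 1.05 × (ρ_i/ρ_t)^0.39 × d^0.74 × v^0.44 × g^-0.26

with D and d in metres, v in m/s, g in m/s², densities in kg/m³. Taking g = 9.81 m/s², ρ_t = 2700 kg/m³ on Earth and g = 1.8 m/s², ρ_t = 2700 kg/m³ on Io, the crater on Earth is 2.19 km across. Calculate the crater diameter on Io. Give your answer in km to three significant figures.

D ≈ 3.40 km

The impactor-only factors (d, v, ρ_i) cancel in the ratio, leaving D_Io/D_Earth = (g_Io/g_Earth)^-0.26 · (ρ_t,Earth/ρ_t,Io)^0.39.
(1.8/9.81)^-0.26 = 0.1835^-0.26 = 1.554
(2700/2700)^0.39 = 1.000^0.39 = 1.000
Ratio = 1.554 × 1.000 = 1.554
D_Io = 1.554 × 2.19 km = 3.40 km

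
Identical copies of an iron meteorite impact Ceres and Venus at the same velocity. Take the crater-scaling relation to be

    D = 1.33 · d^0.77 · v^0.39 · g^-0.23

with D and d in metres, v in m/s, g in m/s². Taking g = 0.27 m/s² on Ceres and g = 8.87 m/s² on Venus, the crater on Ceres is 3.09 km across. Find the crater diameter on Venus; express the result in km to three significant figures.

D ≈ 1.38 km

All impactor-dependent factors cancel in the ratio, leaving D_Venus/D_Ceres = (g_Venus/g_Ceres)^-0.23.
(8.87/0.27)^-0.23 = 32.85^-0.23 = 0.4479
D_Venus = 0.4479 × 3.09 km = 1.38 km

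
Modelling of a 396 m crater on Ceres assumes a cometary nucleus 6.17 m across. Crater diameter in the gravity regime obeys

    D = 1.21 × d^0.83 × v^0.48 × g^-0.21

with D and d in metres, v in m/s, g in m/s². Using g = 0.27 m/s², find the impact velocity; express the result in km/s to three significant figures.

v ≈ 4.21 km/s

Rearranging for v: v = [D / (1.21 · 6.17^0.83 · 0.27^-0.21)]^(1/0.48).
6.17^0.83 = 4.528
0.27^-0.21 = 1.316
Denominator = 1.21 × 4.528 × 1.316 = 7.210
D / 7.210 = 396 / 7.210 = 54.92
v = 54.92^(1/0.48) = 54.92^2.0833 = 4211 m/s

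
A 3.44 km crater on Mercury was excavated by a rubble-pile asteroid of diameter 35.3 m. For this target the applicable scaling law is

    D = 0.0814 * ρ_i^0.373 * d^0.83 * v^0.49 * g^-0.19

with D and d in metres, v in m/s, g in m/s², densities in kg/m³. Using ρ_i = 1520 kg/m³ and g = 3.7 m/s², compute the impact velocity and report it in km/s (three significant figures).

Rearranging for v: v = [D / (0.0814 · 1520^0.373 · 35.3^0.83 · 3.7^-0.19)]^(1/0.49).
D = 3440 m.
1520^0.373 = 15.38
35.3^0.83 = 19.26
3.7^-0.19 = 0.7799
Denominator = 0.0814 × 15.38 × 19.26 × 0.7799 = 18.81
D / 18.81 = 3440 / 18.81 = 182.9
v = 182.9^(1/0.49) = 182.9^2.0408 = 41374 m/s

v ≈ 41.4 km/s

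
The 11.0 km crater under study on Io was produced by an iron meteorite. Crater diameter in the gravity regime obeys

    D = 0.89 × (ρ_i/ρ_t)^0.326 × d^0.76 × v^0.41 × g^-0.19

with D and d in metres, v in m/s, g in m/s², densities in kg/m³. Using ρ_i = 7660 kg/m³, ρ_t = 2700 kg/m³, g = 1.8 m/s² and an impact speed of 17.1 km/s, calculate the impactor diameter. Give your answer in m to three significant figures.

d ≈ 934 m

Rearranging for d: d = [D / (0.89 · (7660/2700)^0.326 · 17100^0.41 · 1.8^-0.19)]^(1/0.76).
D = 11000 m.
(7660/2700)^0.326 = 1.405
17100^0.41 = 54.39
1.8^-0.19 = 0.8943
Denominator = 0.89 × 1.405 × 54.39 × 0.8943 = 60.82
D / 60.82 = 11000 / 60.82 = 180.9
d = 180.9^(1/0.76) = 180.9^1.3158 = 934.0 m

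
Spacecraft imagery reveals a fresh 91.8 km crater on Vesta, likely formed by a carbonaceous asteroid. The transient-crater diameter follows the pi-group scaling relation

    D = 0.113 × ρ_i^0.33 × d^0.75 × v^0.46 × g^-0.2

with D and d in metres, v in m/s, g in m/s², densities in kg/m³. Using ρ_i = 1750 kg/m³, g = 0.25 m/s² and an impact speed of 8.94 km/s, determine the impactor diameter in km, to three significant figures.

Rearranging for d: d = [D / (0.113 · 1750^0.33 · 8940^0.46 · 0.25^-0.2)]^(1/0.75).
D = 91800 m.
1750^0.33 = 11.75
8940^0.46 = 65.71
0.25^-0.2 = 1.320
Denominator = 0.113 × 11.75 × 65.71 × 1.320 = 115.2
D / 115.2 = 91800 / 115.2 = 796.9
d = 796.9^(1/0.75) = 796.9^1.3333 = 7387 m

d ≈ 7.39 km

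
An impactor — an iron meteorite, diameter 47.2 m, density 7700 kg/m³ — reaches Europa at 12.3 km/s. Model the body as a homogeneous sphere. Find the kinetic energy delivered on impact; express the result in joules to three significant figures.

v = 12300 m/s.
Mass m = (π/6) ρ d³ = (π/6) × 7700 × (47.2)³ = 4.240 × 10^8 kg
E = ½ m v² = 0.5 × 4.240 × 10^8 × (12300)² = 3.207 × 10^16 J

E ≈ 3.21 × 10^16 J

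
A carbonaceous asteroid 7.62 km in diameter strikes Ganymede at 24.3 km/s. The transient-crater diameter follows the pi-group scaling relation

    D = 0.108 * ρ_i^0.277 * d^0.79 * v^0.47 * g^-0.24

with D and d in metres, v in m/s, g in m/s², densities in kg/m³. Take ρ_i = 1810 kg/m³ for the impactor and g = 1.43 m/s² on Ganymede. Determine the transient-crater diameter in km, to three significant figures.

In SI units: d = 7620 m, v = 24300 m/s.
ρ_i^0.277 = 1810^0.277 = 7.987
d^0.79 = 7620^0.79 = 1166
v^0.47 = 24300^0.47 = 115.1
g^-0.24 = 1.43^-0.24 = 0.9177
D = 0.108 × 7.987 × 1166 × 115.1 × 0.9177 = 1.062 × 10^5 m
   = 106.2 km

D ≈ 106 km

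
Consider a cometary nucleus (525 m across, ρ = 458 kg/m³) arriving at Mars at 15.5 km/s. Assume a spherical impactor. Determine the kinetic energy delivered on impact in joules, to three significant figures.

v = 15500 m/s.
Mass m = (π/6) ρ d³ = (π/6) × 458 × (525)³ = 3.470 × 10^10 kg
E = ½ m v² = 0.5 × 3.470 × 10^10 × (15500)² = 4.168 × 10^18 J

E ≈ 4.17 × 10^18 J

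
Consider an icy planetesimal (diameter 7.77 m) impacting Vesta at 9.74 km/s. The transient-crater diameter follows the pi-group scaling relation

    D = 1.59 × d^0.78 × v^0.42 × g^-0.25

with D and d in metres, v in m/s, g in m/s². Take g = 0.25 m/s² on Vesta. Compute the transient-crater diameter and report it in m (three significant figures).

D ≈ 527 m

In SI units: v = 9740 m/s.
d^0.78 = 7.77^0.78 = 4.949
v^0.42 = 9740^0.42 = 47.34
g^-0.25 = 0.25^-0.25 = 1.414
D = 1.59 × 4.949 × 47.34 × 1.414 = 526.7 m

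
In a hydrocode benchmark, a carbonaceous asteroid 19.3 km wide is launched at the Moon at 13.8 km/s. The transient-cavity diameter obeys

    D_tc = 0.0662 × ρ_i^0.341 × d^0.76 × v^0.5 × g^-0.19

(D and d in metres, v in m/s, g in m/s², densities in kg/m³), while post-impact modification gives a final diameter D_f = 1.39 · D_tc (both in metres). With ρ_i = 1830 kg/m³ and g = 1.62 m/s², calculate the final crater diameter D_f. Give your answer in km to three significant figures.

D_f ≈ 231 km

In SI: d = 19300 m, v = 13800 m/s.
ρ_i^0.341 = 1830^0.341 = 12.96
d^0.76 = 19300^0.76 = 1807
v^0.5 = 13800^0.5 = 117.5
g^-0.19 = 1.62^-0.19 = 0.9124
D_tc = 0.0662 × 12.96 × 1807 × 117.5 × 0.9124 = 1.662 × 10^5 m
D_f = 1.39 × 1.662 × 10^5 = 2.310 × 10^5 m
     = 231.0 km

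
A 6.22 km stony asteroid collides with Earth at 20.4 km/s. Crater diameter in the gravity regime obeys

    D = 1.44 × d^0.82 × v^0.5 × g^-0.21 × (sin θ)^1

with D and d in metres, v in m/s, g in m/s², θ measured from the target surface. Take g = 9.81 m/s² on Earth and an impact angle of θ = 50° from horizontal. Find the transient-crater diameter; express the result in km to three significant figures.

D ≈ 126 km

In SI units: d = 6220 m, v = 20400 m/s.
d^0.82 = 6220^0.82 = 1291
v^0.5 = 20400^0.5 = 142.8
g^-0.21 = 9.81^-0.21 = 0.6191
(sin 50°)^1 = 0.7660^1 = 0.7660
D = 1.44 × 1291 × 142.8 × 0.6191 × 0.7660 = 1.259 × 10^5 m
   = 125.9 km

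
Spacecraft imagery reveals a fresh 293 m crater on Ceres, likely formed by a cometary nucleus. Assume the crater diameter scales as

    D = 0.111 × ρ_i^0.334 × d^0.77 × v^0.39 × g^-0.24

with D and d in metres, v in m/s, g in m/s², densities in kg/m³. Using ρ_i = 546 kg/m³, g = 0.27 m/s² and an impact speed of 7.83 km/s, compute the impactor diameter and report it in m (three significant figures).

d ≈ 12.8 m

Rearranging for d: d = [D / (0.111 · 546^0.334 · 7830^0.39 · 0.27^-0.24)]^(1/0.77).
546^0.334 = 8.208
7830^0.39 = 33.00
0.27^-0.24 = 1.369
Denominator = 0.111 × 8.208 × 33.00 × 1.369 = 41.16
D / 41.16 = 293 / 41.16 = 7.119
d = 7.119^(1/0.77) = 7.119^1.2987 = 12.79 m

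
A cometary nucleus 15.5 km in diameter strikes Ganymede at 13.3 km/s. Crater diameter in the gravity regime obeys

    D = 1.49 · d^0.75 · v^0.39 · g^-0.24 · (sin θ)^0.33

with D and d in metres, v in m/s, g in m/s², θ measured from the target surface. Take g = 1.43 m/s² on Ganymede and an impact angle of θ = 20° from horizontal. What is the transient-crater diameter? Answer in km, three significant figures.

In SI units: d = 15500 m, v = 13300 m/s.
d^0.75 = 15500^0.75 = 1389
v^0.39 = 13300^0.39 = 40.58
g^-0.24 = 1.43^-0.24 = 0.9177
(sin 20°)^0.33 = 0.3420^0.33 = 0.7018
D = 1.49 × 1389 × 40.58 × 0.9177 × 0.7018 = 54090 m
   = 54.09 km

D ≈ 54.1 km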